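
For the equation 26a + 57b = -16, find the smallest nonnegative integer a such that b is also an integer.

gcd(57, 26) = 1  (57 = 2×26 + 5, 26 = 5×5 + 1, 5 = 5×1).
1 divides -16, so solutions exist.
Back-substituting, 26×(11) + 57×(-5) = 1.
Scale by -16/1 = -16: (a₀, b₀) = (-176, 80).
General solution: a = -176 + 57t, b = 80 - 26t for integer t.
a ≥ 0: smallest is -176 mod 57 = 52 (at t = 4), with b = -24.

52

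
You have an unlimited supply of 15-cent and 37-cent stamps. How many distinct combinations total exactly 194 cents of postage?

Need nonnegative integers with 15j + 37k = 194.
gcd(15, 37) = 1, and 15·(5) + 37·(-2) = 1.
So (j₀, k₀) = (970, -388); general j = 970 + 37t, k = -388 - 15t.
j ≥ 0 ⇒ t ≥ -26; k ≥ 0 ⇒ t ≤ -26. That's 1 value of t.

1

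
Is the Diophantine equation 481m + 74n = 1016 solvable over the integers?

no

gcd(481, 74) = 37  (481 = 6*74 + 37, 74 = 2*37).
37 does not divide 1016 (remainder 17), so no integer solutions.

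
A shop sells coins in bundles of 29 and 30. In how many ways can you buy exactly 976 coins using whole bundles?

Need nonnegative integers with 29j + 30k = 976.
gcd(29, 30) = 1, and 29·(-1) + 30·(1) = 1.
So (j₀, k₀) = (-976, 976); general j = -976 + 30t, k = 976 - 29t.
j ≥ 0 ⇒ t ≥ 33; k ≥ 0 ⇒ t ≤ 33. That's 1 value of t.

1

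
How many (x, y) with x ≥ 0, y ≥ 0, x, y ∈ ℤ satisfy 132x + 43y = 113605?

20

gcd(132, 43) = 1.
By Bézout, 132·(-14) + 43·(43) = 1.
One solution: (14, 2599).
General: x = 14 + 43t, y = 2599 - 132t.
x ≥ 0 ⇒ t ≥ 0; y ≥ 0 ⇒ t ≤ 19. So t ∈ [0, 19]: 20 solutions.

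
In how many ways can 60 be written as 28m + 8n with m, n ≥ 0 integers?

1

gcd(28, 8) = 4.
By Bézout, 28*(1) + 8*(-3) = 4.
One solution: (1, 4).
General: m = 1 + 2t, n = 4 - 7t.
m ≥ 0 ⇒ t ≥ 0; n ≥ 0 ⇒ t ≤ 0. So t ∈ [0, 0]: 1 solution.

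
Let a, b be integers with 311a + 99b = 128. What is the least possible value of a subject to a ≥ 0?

gcd(311, 99):
  311 = 3*99 + 14
  99 = 7*14 + 1
  14 = 14*1
so gcd(311, 99) = 1.
1 divides 128, so solutions exist.
Back-substitute for Bézout coefficients:
  1 = 99 - 7*14
  ... = 311*(-7) + 99*(22)
Scale by 128/1 = 128: (a₀, b₀) = (-896, 2816).
General solution: a = -896 + 99t, b = 2816 - 311t for integer t.
a ≥ 0: smallest is -896 mod 99 = 94 (at t = 10), with b = -294.

94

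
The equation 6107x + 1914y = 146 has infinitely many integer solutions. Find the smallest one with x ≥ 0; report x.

gcd(6107, 1914):
  6107 = 3*1914 + 365
  1914 = 5*365 + 89
  365 = 4*89 + 9
  89 = 9*9 + 8
  9 = 1*8 + 1
  8 = 8*1
so gcd(6107, 1914) = 1.
1 divides 146, so solutions exist.
Back-substitute for Bézout coefficients:
  1 = 9 - 1*8
  ... = 6107*(215) + 1914*(-686)
Scale by 146/1 = 146: (x₀, y₀) = (31390, -100156).
General solution: x = 31390 + 1914t, y = -100156 - 6107t for integer t.
x ≥ 0: smallest is 31390 mod 1914 = 766 (at t = -16), with y = -2444.

766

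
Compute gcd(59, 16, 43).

gcd(59, 16):
  59 = 3×16 + 11
  16 = 1×11 + 5
  11 = 2×5 + 1
  5 = 5×1
so gcd(59, 16) = 1.
gcd(1, 43) = 1.

1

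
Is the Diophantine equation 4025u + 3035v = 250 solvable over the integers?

yes

gcd(4025, 3035):
  4025 = 1·3035 + 990
  3035 = 3·990 + 65
  990 = 15·65 + 15
  65 = 4·15 + 5
  15 = 3·5
so gcd(4025, 3035) = 5.
5 divides 250, so integer solutions exist.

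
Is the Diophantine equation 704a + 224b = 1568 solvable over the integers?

yes

gcd(704, 224) = 32.
32 divides 1568, so integer solutions exist.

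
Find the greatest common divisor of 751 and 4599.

1

gcd(4599, 751):
  4599 = 6·751 + 93
  751 = 8·93 + 7
  93 = 13·7 + 2
  7 = 3·2 + 1
  2 = 2·1
so gcd(4599, 751) = 1.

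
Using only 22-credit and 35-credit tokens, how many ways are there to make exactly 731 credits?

1

Need nonnegative integers with 22j + 35k = 731.
gcd(22, 35) = 1, and 22·(8) + 35·(-5) = 1.
So (j₀, k₀) = (5848, -3655); general j = 5848 + 35t, k = -3655 - 22t.
j ≥ 0 ⇒ t ≥ -167; k ≥ 0 ⇒ t ≤ -167. That's 1 value of t.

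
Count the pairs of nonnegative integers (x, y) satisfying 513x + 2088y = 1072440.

9

gcd(2088, 513) = 9  (2088 = 4·513 + 36, 513 = 14·36 + 9, 36 = 4·9).
Back-substituting, 513·(57) + 2088·(-14) = 9.
Scale by 119160: one solution is (6792120, -1668240). Reduce x mod 232: (88, 492).
General: x = 88 + 232t, y = 492 - 57t.
x ≥ 0 ⇒ t ≥ 0; y ≥ 0 ⇒ t ≤ 8. So t ∈ [0, 8]: 9 solutions.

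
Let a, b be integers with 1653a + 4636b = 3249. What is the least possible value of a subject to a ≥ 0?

gcd(4636, 1653):
  4636 = 2×1653 + 1330
  1653 = 1×1330 + 323
  1330 = 4×323 + 38
  323 = 8×38 + 19
  38 = 2×19
so gcd(4636, 1653) = 19.
19 divides 3249, so solutions exist.
Back-substitute for Bézout coefficients:
  19 = 323 - 8×38
  ... = 1653×(115) + 4636×(-41)
Scale by 3249/19 = 171: (a₀, b₀) = (19665, -7011).
General solution: a = 19665 + 244t, b = -7011 - 87t for integer t.
a ≥ 0: smallest is 19665 mod 244 = 145 (at t = -80), with b = -51.

145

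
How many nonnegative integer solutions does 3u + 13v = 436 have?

gcd(13, 3) = 1  (13 = 4×3 + 1, 3 = 3×1).
Back-substituting, 3×(-4) + 13×(1) = 1.
Scale by 436: one solution is (-1744, 436). Reduce u mod 13: (11, 31).
General: u = 11 + 13t, v = 31 - 3t.
u ≥ 0 ⇒ t ≥ 0; v ≥ 0 ⇒ t ≤ 10. So t ∈ [0, 10]: 11 solutions.

11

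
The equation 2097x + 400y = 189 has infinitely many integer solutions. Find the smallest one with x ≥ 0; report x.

237

gcd(2097, 400):
  2097 = 5·400 + 97
  400 = 4·97 + 12
  97 = 8·12 + 1
  12 = 12·1
so gcd(2097, 400) = 1.
1 divides 189, so solutions exist.
Back-substitute for Bézout coefficients:
  1 = 97 - 8·12
  ... = 2097·(33) + 400·(-173)
Scale by 189/1 = 189: (x₀, y₀) = (6237, -32697).
General solution: x = 6237 + 400t, y = -32697 - 2097t for integer t.
x ≥ 0: smallest is 6237 mod 400 = 237 (at t = -15), with y = -1242.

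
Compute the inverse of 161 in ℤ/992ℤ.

801

gcd(992, 161) = 1  (992 = 6*161 + 26, 161 = 6*26 + 5, 26 = 5*5 + 1, 5 = 5*1).
Back-substituting, 161*(-191) + 992*(31) = 1.
So 161*-191 ≡ 1 (mod 992), and -191 mod 992 = 801.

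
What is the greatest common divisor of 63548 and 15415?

gcd(63548, 15415):
  63548 = 4*15415 + 1888
  15415 = 8*1888 + 311
  1888 = 6*311 + 22
  311 = 14*22 + 3
  22 = 7*3 + 1
  3 = 3*1
so gcd(63548, 15415) = 1.

1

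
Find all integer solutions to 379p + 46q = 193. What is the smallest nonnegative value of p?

gcd(379, 46) = 1.
1 divides 193, so solutions exist.
By Bézout, 379*(21) + 46*(-173) = 1.
Scale by 193/1 = 193: (p₀, q₀) = (4053, -33389).
General solution: p = 4053 + 46t, q = -33389 - 379t for integer t.
p ≥ 0: smallest is 4053 mod 46 = 5 (at t = -88), with q = -37.

5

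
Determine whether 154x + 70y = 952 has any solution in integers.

gcd(154, 70) = 14  (154 = 2·70 + 14, 70 = 5·14).
14 divides 952, so integer solutions exist.

yes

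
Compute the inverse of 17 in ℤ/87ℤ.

gcd(87, 17):
  87 = 5·17 + 2
  17 = 8·2 + 1
  2 = 2·1
so gcd(87, 17) = 1.
Back-substitute for Bézout coefficients:
  1 = 17 - 8·2
  ... = 17·(41) + 87·(-8)
So 17·41 ≡ 1 (mod 87), and 41 mod 87 = 41.

41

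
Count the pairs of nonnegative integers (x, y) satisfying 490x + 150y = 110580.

gcd(490, 150) = 10.
By Bézout, 490×(4) + 150×(-13) = 10.
One solution: (12, 698).
General: x = 12 + 15t, y = 698 - 49t.
x ≥ 0 ⇒ t ≥ 0; y ≥ 0 ⇒ t ≤ 14. So t ∈ [0, 14]: 15 solutions.

15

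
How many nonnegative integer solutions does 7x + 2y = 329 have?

gcd(7, 2):
  7 = 3×2 + 1
  2 = 2×1
so gcd(7, 2) = 1.
Back-substitute for Bézout coefficients:
  1 = 7 - 3×2
  ... = 7×(1) + 2×(-3)
Scale by 329: one solution is (329, -987). Reduce x mod 2: (1, 161).
General: x = 1 + 2t, y = 161 - 7t.
x ≥ 0 ⇒ t ≥ 0; y ≥ 0 ⇒ t ≤ 23. So t ∈ [0, 23]: 24 solutions.

24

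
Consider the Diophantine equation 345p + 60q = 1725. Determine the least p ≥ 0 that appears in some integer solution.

1

gcd(345, 60) = 15  (345 = 5*60 + 45, 60 = 1*45 + 15, 45 = 3*15).
15 divides 1725, so solutions exist.
Back-substituting, 345*(-1) + 60*(6) = 15.
Scale by 1725/15 = 115: (p₀, q₀) = (-115, 690).
General solution: p = -115 + 4t, q = 690 - 23t for integer t.
p ≥ 0: smallest is -115 mod 4 = 1 (at t = 29), with q = 23.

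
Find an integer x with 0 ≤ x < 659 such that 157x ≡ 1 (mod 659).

340

gcd(659, 157):
  659 = 4*157 + 31
  157 = 5*31 + 2
  31 = 15*2 + 1
  2 = 2*1
so gcd(659, 157) = 1.
Back-substitute for Bézout coefficients:
  1 = 31 - 15*2
  ... = 157*(-319) + 659*(76)
So 157*-319 ≡ 1 (mod 659), and -319 mod 659 = 340.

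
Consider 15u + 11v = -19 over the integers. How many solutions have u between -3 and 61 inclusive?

6

gcd(15, 11) = 1  (15 = 1·11 + 4, 11 = 2·4 + 3, 4 = 1·3 + 1, 3 = 3·1).
Back-substituting, 15·(3) + 11·(-4) = 1.
Scale by -19: particular solution (-57, 76); reduce u mod 11: (9, -14).
General solution: u = 9 + 11t, v = -14 - 15t for integer t.
-3 ≤ 9 + 11t ≤ 61 gives t ∈ [-1, 4], which is 6 values.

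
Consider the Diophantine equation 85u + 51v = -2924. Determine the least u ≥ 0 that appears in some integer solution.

1

gcd(85, 51) = 17  (85 = 1·51 + 34, 51 = 1·34 + 17, 34 = 2·17).
17 divides -2924, so solutions exist.
Back-substituting, 85·(-1) + 51·(2) = 17.
Scale by -2924/17 = -172: (u₀, v₀) = (172, -344).
General solution: u = 172 + 3t, v = -344 - 5t for integer t.
u ≥ 0: smallest is 172 mod 3 = 1 (at t = -57), with v = -59.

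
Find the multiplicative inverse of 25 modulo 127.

gcd(127, 25) = 1.
By Bézout, 25*(61) + 127*(-12) = 1.
So 25*61 ≡ 1 (mod 127), and 61 mod 127 = 61.

61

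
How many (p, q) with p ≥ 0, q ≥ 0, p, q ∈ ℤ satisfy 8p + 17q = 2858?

21

gcd(17, 8) = 1.
By Bézout, 8×(-2) + 17×(1) = 1.
One solution: (13, 162).
General: p = 13 + 17t, q = 162 - 8t.
p ≥ 0 ⇒ t ≥ 0; q ≥ 0 ⇒ t ≤ 20. So t ∈ [0, 20]: 21 solutions.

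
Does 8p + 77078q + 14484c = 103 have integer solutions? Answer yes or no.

no

gcd(77078, 8) = 2  (77078 = 9634*8 + 6, 8 = 1*6 + 2, 6 = 3*2).
gcd(2, 14484) = 2.
2 does not divide 103 (remainder 1), so no integer solutions.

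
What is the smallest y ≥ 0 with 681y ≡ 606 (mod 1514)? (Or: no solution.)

gcd(1514, 681):
  1514 = 2*681 + 152
  681 = 4*152 + 73
  152 = 2*73 + 6
  73 = 12*6 + 1
  6 = 6*1
so gcd(1514, 681) = 1.
1 divides 606, so solutions exist.
Back-substitute for Bézout coefficients:
  1 = 73 - 12*6
  ... = 681*(249) + 1514*(-112)
So 681*(249) ≡ 1 (mod 1514); multiply by 606: y ≡ 150894 (mod 1514).
Smallest nonnegative: y = 150894 mod 1514 = 1008.

1008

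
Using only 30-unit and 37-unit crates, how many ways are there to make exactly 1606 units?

1

Need nonnegative integers with 30j + 37k = 1606.
gcd(30, 37) = 1, and 30·(-16) + 37·(13) = 1.
So (j₀, k₀) = (-25696, 20878); general j = -25696 + 37t, k = 20878 - 30t.
j ≥ 0 ⇒ t ≥ 695; k ≥ 0 ⇒ t ≤ 695. That's 1 value of t.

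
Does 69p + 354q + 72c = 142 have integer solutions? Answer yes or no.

gcd(354, 69):
  354 = 5·69 + 9
  69 = 7·9 + 6
  9 = 1·6 + 3
  6 = 2·3
so gcd(354, 69) = 3.
gcd(3, 72) = 3.
3 does not divide 142 (remainder 1), so no integer solutions.

no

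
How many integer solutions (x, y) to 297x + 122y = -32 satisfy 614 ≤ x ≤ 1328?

gcd(297, 122) = 1.
By Bézout, 297×(-23) + 122×(56) = 1.
Particular solution: (4, -10).
General solution: x = 4 + 122t, y = -10 - 297t for integer t.
614 ≤ 4 + 122t ≤ 1328 gives t ∈ [5, 10], which is 6 values.

6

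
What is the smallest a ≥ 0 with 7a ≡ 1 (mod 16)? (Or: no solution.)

7

gcd(16, 7) = 1  (16 = 2×7 + 2, 7 = 3×2 + 1, 2 = 2×1).
1 divides 1, so solutions exist.
Back-substituting, 7×(7) + 16×(-3) = 1.
So 7×(7) ≡ 1 (mod 16); multiply by 1: a ≡ 7 (mod 16).
Smallest nonnegative: a = 7 mod 16 = 7.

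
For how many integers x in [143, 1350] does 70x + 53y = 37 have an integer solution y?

gcd(70, 53) = 1.
By Bézout, 70×(25) + 53×(-33) = 1.
Particular solution: (24, -31).
General solution: x = 24 + 53t, y = -31 - 70t for integer t.
143 ≤ 24 + 53t ≤ 1350 gives t ∈ [3, 25], which is 23 values.

23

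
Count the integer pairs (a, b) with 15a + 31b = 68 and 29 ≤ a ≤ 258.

gcd(31, 15):
  31 = 2×15 + 1
  15 = 15×1
so gcd(31, 15) = 1.
Back-substitute for Bézout coefficients:
  1 = 31 - 2×15
  ... = 15×(-2) + 31×(1)
Scale by 68: particular solution (-136, 68); reduce a mod 31: (19, -7).
General solution: a = 19 + 31t, b = -7 - 15t for integer t.
29 ≤ 19 + 31t ≤ 258 gives t ∈ [1, 7], which is 7 values.

7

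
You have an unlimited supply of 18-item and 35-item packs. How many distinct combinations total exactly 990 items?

Need nonnegative integers with 18j + 35k = 990.
gcd(18, 35) = 1, and 18·(2) + 35·(-1) = 1.
So (j₀, k₀) = (1980, -990); general j = 1980 + 35t, k = -990 - 18t.
j ≥ 0 ⇒ t ≥ -56; k ≥ 0 ⇒ t ≤ -55. That's 2 values of t.

2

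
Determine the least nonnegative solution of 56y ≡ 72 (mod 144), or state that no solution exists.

9

gcd(144, 56) = 8.
8 divides 72, so solutions exist.
By Bézout, 56·(-5) + 144·(2) = 8.
So 56·(-5) ≡ 8 (mod 144); multiply by 9: y ≡ -45 (mod 18).
Smallest nonnegative: y = -45 mod 18 = 9.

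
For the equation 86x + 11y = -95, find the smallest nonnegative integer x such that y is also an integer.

gcd(86, 11) = 1.
1 divides -95, so solutions exist.
By Bézout, 86·(5) + 11·(-39) = 1.
Scale by -95/1 = -95: (x₀, y₀) = (-475, 3705).
General solution: x = -475 + 11t, y = 3705 - 86t for integer t.
x ≥ 0: smallest is -475 mod 11 = 9 (at t = 44), with y = -79.

9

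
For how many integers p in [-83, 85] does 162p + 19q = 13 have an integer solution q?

9

gcd(162, 19) = 1.
By Bézout, 162×(2) + 19×(-17) = 1.
Particular solution: (7, -59).
General solution: p = 7 + 19t, q = -59 - 162t for integer t.
-83 ≤ 7 + 19t ≤ 85 gives t ∈ [-4, 4], which is 9 values.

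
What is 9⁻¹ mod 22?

gcd(22, 9):
  22 = 2×9 + 4
  9 = 2×4 + 1
  4 = 4×1
so gcd(22, 9) = 1.
Back-substitute for Bézout coefficients:
  1 = 9 - 2×4
  ... = 9×(5) + 22×(-2)
So 9×5 ≡ 1 (mod 22), and 5 mod 22 = 5.

5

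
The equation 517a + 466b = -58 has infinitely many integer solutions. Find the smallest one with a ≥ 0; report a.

8

gcd(517, 466) = 1.
1 divides -58, so solutions exist.
By Bézout, 517·(-201) + 466·(223) = 1.
Scale by -58/1 = -58: (a₀, b₀) = (11658, -12934).
General solution: a = 11658 + 466t, b = -12934 - 517t for integer t.
a ≥ 0: smallest is 11658 mod 466 = 8 (at t = -25), with b = -9.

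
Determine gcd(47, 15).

1

gcd(47, 15):
  47 = 3*15 + 2
  15 = 7*2 + 1
  2 = 2*1
so gcd(47, 15) = 1.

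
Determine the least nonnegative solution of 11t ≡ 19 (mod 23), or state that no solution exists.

gcd(23, 11) = 1.
1 divides 19, so solutions exist.
By Bézout, 11×(-2) + 23×(1) = 1.
So 11×(-2) ≡ 1 (mod 23); multiply by 19: t ≡ -38 (mod 23).
Smallest nonnegative: t = -38 mod 23 = 8.

8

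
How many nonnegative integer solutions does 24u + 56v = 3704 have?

22

gcd(56, 24):
  56 = 2·24 + 8
  24 = 3·8
so gcd(56, 24) = 8.
Back-substitute for Bézout coefficients:
  8 = 56 - 2·24
  ... = 24·(-2) + 56·(1)
Scale by 463: one solution is (-926, 463). Reduce u mod 7: (5, 64).
General: u = 5 + 7t, v = 64 - 3t.
u ≥ 0 ⇒ t ≥ 0; v ≥ 0 ⇒ t ≤ 21. So t ∈ [0, 21]: 22 solutions.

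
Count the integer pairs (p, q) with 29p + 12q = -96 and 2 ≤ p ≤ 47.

gcd(29, 12):
  29 = 2*12 + 5
  12 = 2*5 + 2
  5 = 2*2 + 1
  2 = 2*1
so gcd(29, 12) = 1.
Back-substitute for Bézout coefficients:
  1 = 5 - 2*2
  ... = 29*(5) + 12*(-12)
Scale by -96: particular solution (-480, 1152); reduce p mod 12: (0, -8).
General solution: p = 0 + 12t, q = -8 - 29t for integer t.
2 ≤ 0 + 12t ≤ 47 gives t ∈ [1, 3], which is 3 values.

3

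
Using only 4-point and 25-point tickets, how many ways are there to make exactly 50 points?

1

Need nonnegative integers with 4j + 25k = 50.
gcd(4, 25) = 1, and 4·(-6) + 25·(1) = 1.
So (j₀, k₀) = (-300, 50); general j = -300 + 25t, k = 50 - 4t.
j ≥ 0 ⇒ t ≥ 12; k ≥ 0 ⇒ t ≤ 12. That's 1 value of t.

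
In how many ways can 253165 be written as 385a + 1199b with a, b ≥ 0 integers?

6

gcd(1199, 385) = 11.
By Bézout, 385·(-28) + 1199·(9) = 11.
One solution: (97, 180).
General: a = 97 + 109t, b = 180 - 35t.
a ≥ 0 ⇒ t ≥ 0; b ≥ 0 ⇒ t ≤ 5. So t ∈ [0, 5]: 6 solutions.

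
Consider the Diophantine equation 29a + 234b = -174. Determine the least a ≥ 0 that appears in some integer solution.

228

gcd(234, 29) = 1  (234 = 8×29 + 2, 29 = 14×2 + 1, 2 = 2×1).
1 divides -174, so solutions exist.
Back-substituting, 29×(113) + 234×(-14) = 1.
Scale by -174/1 = -174: (a₀, b₀) = (-19662, 2436).
General solution: a = -19662 + 234t, b = 2436 - 29t for integer t.
a ≥ 0: smallest is -19662 mod 234 = 228 (at t = 85), with b = -29.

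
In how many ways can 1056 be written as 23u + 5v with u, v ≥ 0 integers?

gcd(23, 5) = 1  (23 = 4*5 + 3, 5 = 1*3 + 2, 3 = 1*2 + 1, 2 = 2*1).
Back-substituting, 23*(2) + 5*(-9) = 1.
Scale by 1056: one solution is (2112, -9504). Reduce u mod 5: (2, 202).
General: u = 2 + 5t, v = 202 - 23t.
u ≥ 0 ⇒ t ≥ 0; v ≥ 0 ⇒ t ≤ 8. So t ∈ [0, 8]: 9 solutions.

9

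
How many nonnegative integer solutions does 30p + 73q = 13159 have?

gcd(73, 30):
  73 = 2*30 + 13
  30 = 2*13 + 4
  13 = 3*4 + 1
  4 = 4*1
so gcd(73, 30) = 1.
Back-substitute for Bézout coefficients:
  1 = 13 - 3*4
  ... = 30*(-17) + 73*(7)
Scale by 13159: one solution is (-223703, 92113). Reduce p mod 73: (42, 163).
General: p = 42 + 73t, q = 163 - 30t.
p ≥ 0 ⇒ t ≥ 0; q ≥ 0 ⇒ t ≤ 5. So t ∈ [0, 5]: 6 solutions.

6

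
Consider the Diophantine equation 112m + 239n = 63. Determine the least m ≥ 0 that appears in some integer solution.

gcd(239, 112):
  239 = 2×112 + 15
  112 = 7×15 + 7
  15 = 2×7 + 1
  7 = 7×1
so gcd(239, 112) = 1.
1 divides 63, so solutions exist.
Back-substitute for Bézout coefficients:
  1 = 15 - 2×7
  ... = 112×(-32) + 239×(15)
Scale by 63/1 = 63: (m₀, n₀) = (-2016, 945).
General solution: m = -2016 + 239t, n = 945 - 112t for integer t.
m ≥ 0: smallest is -2016 mod 239 = 135 (at t = 9), with n = -63.

135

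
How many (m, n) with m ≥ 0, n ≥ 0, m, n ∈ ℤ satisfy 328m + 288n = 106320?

9

gcd(328, 288) = 8  (328 = 1·288 + 40, 288 = 7·40 + 8, 40 = 5·8).
Back-substituting, 328·(-7) + 288·(8) = 8.
Scale by 13290: one solution is (-93030, 106320). Reduce m mod 36: (30, 335).
General: m = 30 + 36t, n = 335 - 41t.
m ≥ 0 ⇒ t ≥ 0; n ≥ 0 ⇒ t ≤ 8. So t ∈ [0, 8]: 9 solutions.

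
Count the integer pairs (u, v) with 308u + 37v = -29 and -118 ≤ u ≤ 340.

gcd(308, 37) = 1  (308 = 8×37 + 12, 37 = 3×12 + 1, 12 = 12×1).
Back-substituting, 308×(-3) + 37×(25) = 1.
Scale by -29: particular solution (87, -725); reduce u mod 37: (13, -109).
General solution: u = 13 + 37t, v = -109 - 308t for integer t.
-118 ≤ 13 + 37t ≤ 340 gives t ∈ [-3, 8], which is 12 values.

12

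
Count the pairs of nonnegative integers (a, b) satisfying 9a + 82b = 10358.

gcd(82, 9) = 1  (82 = 9·9 + 1, 9 = 9·1).
Back-substituting, 9·(-9) + 82·(1) = 1.
Scale by 10358: one solution is (-93222, 10358). Reduce a mod 82: (12, 125).
General: a = 12 + 82t, b = 125 - 9t.
a ≥ 0 ⇒ t ≥ 0; b ≥ 0 ⇒ t ≤ 13. So t ∈ [0, 13]: 14 solutions.

14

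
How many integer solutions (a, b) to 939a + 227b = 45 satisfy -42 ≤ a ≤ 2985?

13

gcd(939, 227):
  939 = 4×227 + 31
  227 = 7×31 + 10
  31 = 3×10 + 1
  10 = 10×1
so gcd(939, 227) = 1.
Back-substitute for Bézout coefficients:
  1 = 31 - 3×10
  ... = 939×(22) + 227×(-91)
Scale by 45: particular solution (990, -4095); reduce a mod 227: (82, -339).
General solution: a = 82 + 227t, b = -339 - 939t for integer t.
-42 ≤ 82 + 227t ≤ 2985 gives t ∈ [0, 12], which is 13 values.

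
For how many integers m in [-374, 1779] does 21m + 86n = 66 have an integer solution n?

25

gcd(86, 21) = 1.
By Bézout, 21×(41) + 86×(-10) = 1.
Particular solution: (40, -9).
General solution: m = 40 + 86t, n = -9 - 21t for integer t.
-374 ≤ 40 + 86t ≤ 1779 gives t ∈ [-4, 20], which is 25 values.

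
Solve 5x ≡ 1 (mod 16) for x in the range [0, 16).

gcd(16, 5):
  16 = 3*5 + 1
  5 = 5*1
so gcd(16, 5) = 1.
Back-substitute for Bézout coefficients:
  1 = 16 - 3*5
  ... = 5*(-3) + 16*(1)
So 5*-3 ≡ 1 (mod 16), and -3 mod 16 = 13.

13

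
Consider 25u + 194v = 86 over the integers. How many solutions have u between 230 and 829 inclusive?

4

gcd(194, 25) = 1.
By Bézout, 25×(-31) + 194×(4) = 1.
Particular solution: (50, -6).
General solution: u = 50 + 194t, v = -6 - 25t for integer t.
230 ≤ 50 + 194t ≤ 829 gives t ∈ [1, 4], which is 4 values.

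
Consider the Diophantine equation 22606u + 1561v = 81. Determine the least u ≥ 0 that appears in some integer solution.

gcd(22606, 1561):
  22606 = 14·1561 + 752
  1561 = 2·752 + 57
  752 = 13·57 + 11
  57 = 5·11 + 2
  11 = 5·2 + 1
  2 = 2·1
so gcd(22606, 1561) = 1.
1 divides 81, so solutions exist.
Back-substitute for Bézout coefficients:
  1 = 11 - 5·2
  ... = 22606·(712) + 1561·(-10311)
Scale by 81/1 = 81: (u₀, v₀) = (57672, -835191).
General solution: u = 57672 + 1561t, v = -835191 - 22606t for integer t.
u ≥ 0: smallest is 57672 mod 1561 = 1476 (at t = -36), with v = -21375.

1476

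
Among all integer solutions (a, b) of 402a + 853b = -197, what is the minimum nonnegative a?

gcd(853, 402):
  853 = 2×402 + 49
  402 = 8×49 + 10
  49 = 4×10 + 9
  10 = 1×9 + 1
  9 = 9×1
so gcd(853, 402) = 1.
1 divides -197, so solutions exist.
Back-substitute for Bézout coefficients:
  1 = 10 - 1×9
  ... = 402×(87) + 853×(-41)
Scale by -197/1 = -197: (a₀, b₀) = (-17139, 8077).
General solution: a = -17139 + 853t, b = 8077 - 402t for integer t.
a ≥ 0: smallest is -17139 mod 853 = 774 (at t = 21), with b = -365.

774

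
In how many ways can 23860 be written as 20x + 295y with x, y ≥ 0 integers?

gcd(295, 20) = 5  (295 = 14·20 + 15, 20 = 1·15 + 5, 15 = 3·5).
Back-substituting, 20·(15) + 295·(-1) = 5.
Scale by 4772: one solution is (71580, -4772). Reduce x mod 59: (13, 80).
General: x = 13 + 59t, y = 80 - 4t.
x ≥ 0 ⇒ t ≥ 0; y ≥ 0 ⇒ t ≤ 20. So t ∈ [0, 20]: 21 solutions.

21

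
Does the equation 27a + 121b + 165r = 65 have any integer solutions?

gcd(121, 27):
  121 = 4·27 + 13
  27 = 2·13 + 1
  13 = 13·1
so gcd(121, 27) = 1.
gcd(1, 165) = 1.
1 divides 65, so integer solutions exist.

yes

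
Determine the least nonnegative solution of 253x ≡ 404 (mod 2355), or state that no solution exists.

gcd(2355, 253):
  2355 = 9×253 + 78
  253 = 3×78 + 19
  78 = 4×19 + 2
  19 = 9×2 + 1
  2 = 2×1
so gcd(2355, 253) = 1.
1 divides 404, so solutions exist.
Back-substitute for Bézout coefficients:
  1 = 19 - 9×2
  ... = 253×(1117) + 2355×(-120)
So 253×(1117) ≡ 1 (mod 2355); multiply by 404: x ≡ 451268 (mod 2355).
Smallest nonnegative: x = 451268 mod 2355 = 1463.

1463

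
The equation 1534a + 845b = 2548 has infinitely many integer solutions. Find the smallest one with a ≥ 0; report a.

27

gcd(1534, 845) = 13  (1534 = 1*845 + 689, 845 = 1*689 + 156, 689 = 4*156 + 65, 156 = 2*65 + 26, 65 = 2*26 + 13, 26 = 2*13).
13 divides 2548, so solutions exist.
Back-substituting, 1534*(27) + 845*(-49) = 13.
Scale by 2548/13 = 196: (a₀, b₀) = (5292, -9604).
General solution: a = 5292 + 65t, b = -9604 - 118t for integer t.
a ≥ 0: smallest is 5292 mod 65 = 27 (at t = -81), with b = -46.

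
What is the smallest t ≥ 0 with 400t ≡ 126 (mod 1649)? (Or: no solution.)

932

gcd(1649, 400):
  1649 = 4*400 + 49
  400 = 8*49 + 8
  49 = 6*8 + 1
  8 = 8*1
so gcd(1649, 400) = 1.
1 divides 126, so solutions exist.
Back-substitute for Bézout coefficients:
  1 = 49 - 6*8
  ... = 400*(-202) + 1649*(49)
So 400*(-202) ≡ 1 (mod 1649); multiply by 126: t ≡ -25452 (mod 1649).
Smallest nonnegative: t = -25452 mod 1649 = 932.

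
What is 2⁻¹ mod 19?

gcd(19, 2):
  19 = 9·2 + 1
  2 = 2·1
so gcd(19, 2) = 1.
Back-substitute for Bézout coefficients:
  1 = 19 - 9·2
  ... = 2·(-9) + 19·(1)
So 2·-9 ≡ 1 (mod 19), and -9 mod 19 = 10.

10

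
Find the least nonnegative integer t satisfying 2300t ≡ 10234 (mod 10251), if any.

1190

gcd(10251, 2300) = 1  (10251 = 4*2300 + 1051, 2300 = 2*1051 + 198, 1051 = 5*198 + 61, 198 = 3*61 + 15, 61 = 4*15 + 1, 15 = 15*1).
1 divides 10234, so solutions exist.
Back-substituting, 2300*(-673) + 10251*(151) = 1.
So 2300*(-673) ≡ 1 (mod 10251); multiply by 10234: t ≡ -6887482 (mod 10251).
Smallest nonnegative: t = -6887482 mod 10251 = 1190.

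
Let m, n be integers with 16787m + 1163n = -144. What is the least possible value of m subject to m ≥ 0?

gcd(16787, 1163) = 1  (16787 = 14*1163 + 505, 1163 = 2*505 + 153, 505 = 3*153 + 46, 153 = 3*46 + 15, 46 = 3*15 + 1, 15 = 15*1).
1 divides -144, so solutions exist.
Back-substituting, 16787*(76) + 1163*(-1097) = 1.
Scale by -144/1 = -144: (m₀, n₀) = (-10944, 157968).
General solution: m = -10944 + 1163t, n = 157968 - 16787t for integer t.
m ≥ 0: smallest is -10944 mod 1163 = 686 (at t = 10), with n = -9902.

686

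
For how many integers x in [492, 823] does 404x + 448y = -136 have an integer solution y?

3

gcd(448, 404) = 4.
By Bézout, 404×(-51) + 448×(46) = 4.
Particular solution: (54, -49).
General solution: x = 54 + 112t, y = -49 - 101t for integer t.
492 ≤ 54 + 112t ≤ 823 gives t ∈ [4, 6], which is 3 values.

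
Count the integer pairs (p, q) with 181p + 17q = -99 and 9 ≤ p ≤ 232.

13

gcd(181, 17) = 1.
By Bézout, 181×(-3) + 17×(32) = 1.
Particular solution: (8, -91).
General solution: p = 8 + 17t, q = -91 - 181t for integer t.
9 ≤ 8 + 17t ≤ 232 gives t ∈ [1, 13], which is 13 values.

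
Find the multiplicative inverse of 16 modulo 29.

gcd(29, 16):
  29 = 1*16 + 13
  16 = 1*13 + 3
  13 = 4*3 + 1
  3 = 3*1
so gcd(29, 16) = 1.
Back-substitute for Bézout coefficients:
  1 = 13 - 4*3
  ... = 16*(-9) + 29*(5)
So 16*-9 ≡ 1 (mod 29), and -9 mod 29 = 20.

20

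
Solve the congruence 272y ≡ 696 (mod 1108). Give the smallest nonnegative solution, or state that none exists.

27

gcd(1108, 272):
  1108 = 4·272 + 20
  272 = 13·20 + 12
  20 = 1·12 + 8
  12 = 1·8 + 4
  8 = 2·4
so gcd(1108, 272) = 4.
4 divides 696, so solutions exist.
Back-substitute for Bézout coefficients:
  4 = 12 - 1·8
  ... = 272·(110) + 1108·(-27)
So 272·(110) ≡ 4 (mod 1108); multiply by 174: y ≡ 19140 (mod 277).
Smallest nonnegative: y = 19140 mod 277 = 27.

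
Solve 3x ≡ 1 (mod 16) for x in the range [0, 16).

11

gcd(16, 3) = 1.
By Bézout, 3·(-5) + 16·(1) = 1.
So 3·-5 ≡ 1 (mod 16), and -5 mod 16 = 11.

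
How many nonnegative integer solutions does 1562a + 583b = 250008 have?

3

gcd(1562, 583):
  1562 = 2×583 + 396
  583 = 1×396 + 187
  396 = 2×187 + 22
  187 = 8×22 + 11
  22 = 2×11
so gcd(1562, 583) = 11.
Back-substitute for Bézout coefficients:
  11 = 187 - 8×22
  ... = 1562×(-25) + 583×(67)
Scale by 22728: one solution is (-568200, 1522776). Reduce a mod 53: (13, 394).
General: a = 13 + 53t, b = 394 - 142t.
a ≥ 0 ⇒ t ≥ 0; b ≥ 0 ⇒ t ≤ 2. So t ∈ [0, 2]: 3 solutions.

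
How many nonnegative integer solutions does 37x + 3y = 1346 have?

12

gcd(37, 3):
  37 = 12*3 + 1
  3 = 3*1
so gcd(37, 3) = 1.
Back-substitute for Bézout coefficients:
  1 = 37 - 12*3
  ... = 37*(1) + 3*(-12)
Scale by 1346: one solution is (1346, -16152). Reduce x mod 3: (2, 424).
General: x = 2 + 3t, y = 424 - 37t.
x ≥ 0 ⇒ t ≥ 0; y ≥ 0 ⇒ t ≤ 11. So t ∈ [0, 11]: 12 solutions.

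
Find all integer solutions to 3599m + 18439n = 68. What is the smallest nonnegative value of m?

gcd(18439, 3599):
  18439 = 5*3599 + 444
  3599 = 8*444 + 47
  444 = 9*47 + 21
  47 = 2*21 + 5
  21 = 4*5 + 1
  5 = 5*1
so gcd(18439, 3599) = 1.
1 divides 68, so solutions exist.
Back-substitute for Bézout coefficients:
  1 = 21 - 4*5
  ... = 3599*(-3530) + 18439*(689)
Scale by 68/1 = 68: (m₀, n₀) = (-240040, 46852).
General solution: m = -240040 + 18439t, n = 46852 - 3599t for integer t.
m ≥ 0: smallest is -240040 mod 18439 = 18106 (at t = 14), with n = -3534.

18106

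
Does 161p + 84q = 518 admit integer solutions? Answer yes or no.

yes

gcd(161, 84) = 7  (161 = 1×84 + 77, 84 = 1×77 + 7, 77 = 11×7).
7 divides 518, so integer solutions exist.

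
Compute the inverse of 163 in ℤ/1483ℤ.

1019

gcd(1483, 163) = 1.
By Bézout, 163×(-464) + 1483×(51) = 1.
So 163×-464 ≡ 1 (mod 1483), and -464 mod 1483 = 1019.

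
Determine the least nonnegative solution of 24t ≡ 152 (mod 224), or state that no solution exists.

25

gcd(224, 24):
  224 = 9×24 + 8
  24 = 3×8
so gcd(224, 24) = 8.
8 divides 152, so solutions exist.
Back-substitute for Bézout coefficients:
  8 = 224 - 9×24
  ... = 24×(-9) + 224×(1)
So 24×(-9) ≡ 8 (mod 224); multiply by 19: t ≡ -171 (mod 28).
Smallest nonnegative: t = -171 mod 28 = 25.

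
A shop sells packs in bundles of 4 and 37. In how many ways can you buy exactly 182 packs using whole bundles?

Need nonnegative integers with 4j + 37k = 182.
gcd(4, 37) = 1, and 4·(-9) + 37·(1) = 1.
So (j₀, k₀) = (-1638, 182); general j = -1638 + 37t, k = 182 - 4t.
j ≥ 0 ⇒ t ≥ 45; k ≥ 0 ⇒ t ≤ 45. That's 1 value of t.

1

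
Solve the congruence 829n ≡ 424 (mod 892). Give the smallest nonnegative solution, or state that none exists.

772

gcd(892, 829) = 1  (892 = 1·829 + 63, 829 = 13·63 + 10, 63 = 6·10 + 3, 10 = 3·3 + 1, 3 = 3·1).
1 divides 424, so solutions exist.
Back-substituting, 829·(269) + 892·(-250) = 1.
So 829·(269) ≡ 1 (mod 892); multiply by 424: n ≡ 114056 (mod 892).
Smallest nonnegative: n = 114056 mod 892 = 772.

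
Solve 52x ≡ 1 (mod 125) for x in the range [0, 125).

113

gcd(125, 52) = 1  (125 = 2·52 + 21, 52 = 2·21 + 10, 21 = 2·10 + 1, 10 = 10·1).
Back-substituting, 52·(-12) + 125·(5) = 1.
So 52·-12 ≡ 1 (mod 125), and -12 mod 125 = 113.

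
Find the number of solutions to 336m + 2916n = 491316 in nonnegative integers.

6

gcd(2916, 336) = 12  (2916 = 8×336 + 228, 336 = 1×228 + 108, 228 = 2×108 + 12, 108 = 9×12).
Back-substituting, 336×(-26) + 2916×(3) = 12.
Scale by 40943: one solution is (-1064518, 122829). Reduce m mod 243: (65, 161).
General: m = 65 + 243t, n = 161 - 28t.
m ≥ 0 ⇒ t ≥ 0; n ≥ 0 ⇒ t ≤ 5. So t ∈ [0, 5]: 6 solutions.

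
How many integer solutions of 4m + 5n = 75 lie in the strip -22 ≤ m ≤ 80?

gcd(5, 4) = 1.
By Bézout, 4·(-1) + 5·(1) = 1.
Particular solution: (0, 15).
General solution: m = 0 + 5t, n = 15 - 4t for integer t.
-22 ≤ 0 + 5t ≤ 80 gives t ∈ [-4, 16], which is 21 values.

21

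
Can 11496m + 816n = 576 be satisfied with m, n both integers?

yes

gcd(11496, 816):
  11496 = 14*816 + 72
  816 = 11*72 + 24
  72 = 3*24
so gcd(11496, 816) = 24.
24 divides 576, so integer solutions exist.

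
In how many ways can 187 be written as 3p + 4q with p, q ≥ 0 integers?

gcd(4, 3) = 1.
By Bézout, 3×(-1) + 4×(1) = 1.
One solution: (1, 46).
General: p = 1 + 4t, q = 46 - 3t.
p ≥ 0 ⇒ t ≥ 0; q ≥ 0 ⇒ t ≤ 15. So t ∈ [0, 15]: 16 solutions.

16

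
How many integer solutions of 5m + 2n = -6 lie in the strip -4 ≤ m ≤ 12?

9

gcd(5, 2):
  5 = 2*2 + 1
  2 = 2*1
so gcd(5, 2) = 1.
Back-substitute for Bézout coefficients:
  1 = 5 - 2*2
  ... = 5*(1) + 2*(-2)
Scale by -6: particular solution (-6, 12); reduce m mod 2: (0, -3).
General solution: m = 0 + 2t, n = -3 - 5t for integer t.
-4 ≤ 0 + 2t ≤ 12 gives t ∈ [-2, 6], which is 9 values.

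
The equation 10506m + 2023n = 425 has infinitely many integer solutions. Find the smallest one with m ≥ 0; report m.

gcd(10506, 2023) = 17  (10506 = 5·2023 + 391, 2023 = 5·391 + 68, 391 = 5·68 + 51, 68 = 1·51 + 17, 51 = 3·17).
17 divides 425, so solutions exist.
Back-substituting, 10506·(-31) + 2023·(161) = 17.
Scale by 425/17 = 25: (m₀, n₀) = (-775, 4025).
General solution: m = -775 + 119t, n = 4025 - 618t for integer t.
m ≥ 0: smallest is -775 mod 119 = 58 (at t = 7), with n = -301.

58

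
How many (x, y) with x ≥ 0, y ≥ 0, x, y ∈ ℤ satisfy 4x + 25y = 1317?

gcd(25, 4) = 1  (25 = 6*4 + 1, 4 = 4*1).
Back-substituting, 4*(-6) + 25*(1) = 1.
Scale by 1317: one solution is (-7902, 1317). Reduce x mod 25: (23, 49).
General: x = 23 + 25t, y = 49 - 4t.
x ≥ 0 ⇒ t ≥ 0; y ≥ 0 ⇒ t ≤ 12. So t ∈ [0, 12]: 13 solutions.

13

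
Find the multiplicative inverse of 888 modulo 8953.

8217

gcd(8953, 888):
  8953 = 10×888 + 73
  888 = 12×73 + 12
  73 = 6×12 + 1
  12 = 12×1
so gcd(8953, 888) = 1.
Back-substitute for Bézout coefficients:
  1 = 73 - 6×12
  ... = 888×(-736) + 8953×(73)
So 888×-736 ≡ 1 (mod 8953), and -736 mod 8953 = 8217.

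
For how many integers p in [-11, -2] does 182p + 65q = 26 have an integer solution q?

2

gcd(182, 65) = 13.
By Bézout, 182×(-1) + 65×(3) = 13.
Particular solution: (3, -8).
General solution: p = 3 + 5t, q = -8 - 14t for integer t.
-11 ≤ 3 + 5t ≤ -2 gives t ∈ [-2, -1], which is 2 values.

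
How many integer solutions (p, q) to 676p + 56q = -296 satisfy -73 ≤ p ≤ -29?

gcd(676, 56) = 4  (676 = 12×56 + 4, 56 = 14×4).
Back-substituting, 676×(1) + 56×(-12) = 4.
Scale by -74: particular solution (-74, 888); reduce p mod 14: (10, -126).
General solution: p = 10 + 14t, q = -126 - 169t for integer t.
-73 ≤ 10 + 14t ≤ -29 gives t ∈ [-5, -3], which is 3 values.

3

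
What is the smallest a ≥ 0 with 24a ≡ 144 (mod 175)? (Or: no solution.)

gcd(175, 24):
  175 = 7*24 + 7
  24 = 3*7 + 3
  7 = 2*3 + 1
  3 = 3*1
so gcd(175, 24) = 1.
1 divides 144, so solutions exist.
Back-substitute for Bézout coefficients:
  1 = 7 - 2*3
  ... = 24*(-51) + 175*(7)
So 24*(-51) ≡ 1 (mod 175); multiply by 144: a ≡ -7344 (mod 175).
Smallest nonnegative: a = -7344 mod 175 = 6.

6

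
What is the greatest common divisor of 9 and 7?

gcd(9, 7):
  9 = 1*7 + 2
  7 = 3*2 + 1
  2 = 2*1
so gcd(9, 7) = 1.

1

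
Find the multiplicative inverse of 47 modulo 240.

gcd(240, 47) = 1.
By Bézout, 47×(-97) + 240×(19) = 1.
So 47×-97 ≡ 1 (mod 240), and -97 mod 240 = 143.

143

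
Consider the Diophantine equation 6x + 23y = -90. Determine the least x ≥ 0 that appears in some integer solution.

gcd(23, 6):
  23 = 3·6 + 5
  6 = 1·5 + 1
  5 = 5·1
so gcd(23, 6) = 1.
1 divides -90, so solutions exist.
Back-substitute for Bézout coefficients:
  1 = 6 - 1·5
  ... = 6·(4) + 23·(-1)
Scale by -90/1 = -90: (x₀, y₀) = (-360, 90).
General solution: x = -360 + 23t, y = 90 - 6t for integer t.
x ≥ 0: smallest is -360 mod 23 = 8 (at t = 16), with y = -6.

8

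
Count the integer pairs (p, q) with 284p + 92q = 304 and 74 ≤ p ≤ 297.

gcd(284, 92) = 4  (284 = 3·92 + 8, 92 = 11·8 + 4, 8 = 2·4).
Back-substituting, 284·(-11) + 92·(34) = 4.
Scale by 76: particular solution (-836, 2584); reduce p mod 23: (15, -43).
General solution: p = 15 + 23t, q = -43 - 71t for integer t.
74 ≤ 15 + 23t ≤ 297 gives t ∈ [3, 12], which is 10 values.

10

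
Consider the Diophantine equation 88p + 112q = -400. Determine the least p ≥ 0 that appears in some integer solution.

gcd(112, 88) = 8  (112 = 1·88 + 24, 88 = 3·24 + 16, 24 = 1·16 + 8, 16 = 2·8).
8 divides -400, so solutions exist.
Back-substituting, 88·(-5) + 112·(4) = 8.
Scale by -400/8 = -50: (p₀, q₀) = (250, -200).
General solution: p = 250 + 14t, q = -200 - 11t for integer t.
p ≥ 0: smallest is 250 mod 14 = 12 (at t = -17), with q = -13.

12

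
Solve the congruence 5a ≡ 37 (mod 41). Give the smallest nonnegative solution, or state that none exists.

32

gcd(41, 5) = 1  (41 = 8·5 + 1, 5 = 5·1).
1 divides 37, so solutions exist.
Back-substituting, 5·(-8) + 41·(1) = 1.
So 5·(-8) ≡ 1 (mod 41); multiply by 37: a ≡ -296 (mod 41).
Smallest nonnegative: a = -296 mod 41 = 32.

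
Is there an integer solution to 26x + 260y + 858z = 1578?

gcd(260, 26):
  260 = 10*26
so gcd(260, 26) = 26.
gcd(26, 858) = 26.
26 does not divide 1578 (remainder 18), so no integer solutions.

no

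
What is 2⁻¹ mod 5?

gcd(5, 2):
  5 = 2·2 + 1
  2 = 2·1
so gcd(5, 2) = 1.
Back-substitute for Bézout coefficients:
  1 = 5 - 2·2
  ... = 2·(-2) + 5·(1)
So 2·-2 ≡ 1 (mod 5), and -2 mod 5 = 3.

3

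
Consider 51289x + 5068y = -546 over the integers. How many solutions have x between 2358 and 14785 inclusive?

17

gcd(51289, 5068):
  51289 = 10×5068 + 609
  5068 = 8×609 + 196
  609 = 3×196 + 21
  196 = 9×21 + 7
  21 = 3×7
so gcd(51289, 5068) = 7.
Back-substitute for Bézout coefficients:
  7 = 196 - 9×21
  ... = 51289×(-233) + 5068×(2358)
Scale by -78: particular solution (18174, -183924); reduce x mod 724: (74, -749).
General solution: x = 74 + 724t, y = -749 - 7327t for integer t.
2358 ≤ 74 + 724t ≤ 14785 gives t ∈ [4, 20], which is 17 values.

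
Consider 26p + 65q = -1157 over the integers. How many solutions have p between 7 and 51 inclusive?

gcd(65, 26) = 13  (65 = 2*26 + 13, 26 = 2*13).
Back-substituting, 26*(-2) + 65*(1) = 13.
Scale by -89: particular solution (178, -89); reduce p mod 5: (3, -19).
General solution: p = 3 + 5t, q = -19 - 2t for integer t.
7 ≤ 3 + 5t ≤ 51 gives t ∈ [1, 9], which is 9 values.

9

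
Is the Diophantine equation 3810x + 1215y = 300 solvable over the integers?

gcd(3810, 1215) = 15.
15 divides 300, so integer solutions exist.

yes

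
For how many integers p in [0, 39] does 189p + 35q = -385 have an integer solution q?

8

gcd(189, 35):
  189 = 5*35 + 14
  35 = 2*14 + 7
  14 = 2*7
so gcd(189, 35) = 7.
Back-substitute for Bézout coefficients:
  7 = 35 - 2*14
  ... = 189*(-2) + 35*(11)
Scale by -55: particular solution (110, -605); reduce p mod 5: (0, -11).
General solution: p = 0 + 5t, q = -11 - 27t for integer t.
0 ≤ 0 + 5t ≤ 39 gives t ∈ [0, 7], which is 8 values.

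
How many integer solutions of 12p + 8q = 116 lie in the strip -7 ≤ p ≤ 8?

8

gcd(12, 8) = 4  (12 = 1*8 + 4, 8 = 2*4).
Back-substituting, 12*(1) + 8*(-1) = 4.
Scale by 29: particular solution (29, -29); reduce p mod 2: (1, 13).
General solution: p = 1 + 2t, q = 13 - 3t for integer t.
-7 ≤ 1 + 2t ≤ 8 gives t ∈ [-4, 3], which is 8 values.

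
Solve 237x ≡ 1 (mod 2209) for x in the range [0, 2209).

gcd(2209, 237) = 1  (2209 = 9*237 + 76, 237 = 3*76 + 9, 76 = 8*9 + 4, 9 = 2*4 + 1, 4 = 4*1).
Back-substituting, 237*(494) + 2209*(-53) = 1.
So 237*494 ≡ 1 (mod 2209), and 494 mod 2209 = 494.

494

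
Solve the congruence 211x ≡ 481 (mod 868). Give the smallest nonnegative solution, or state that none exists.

gcd(868, 211):
  868 = 4×211 + 24
  211 = 8×24 + 19
  24 = 1×19 + 5
  19 = 3×5 + 4
  5 = 1×4 + 1
  4 = 4×1
so gcd(868, 211) = 1.
1 divides 481, so solutions exist.
Back-substitute for Bézout coefficients:
  1 = 5 - 1×4
  ... = 211×(-181) + 868×(44)
So 211×(-181) ≡ 1 (mod 868); multiply by 481: x ≡ -87061 (mod 868).
Smallest nonnegative: x = -87061 mod 868 = 607.

607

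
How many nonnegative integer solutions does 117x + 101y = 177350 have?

gcd(117, 101) = 1.
By Bézout, 117·(19) + 101·(-22) = 1.
One solution: (88, 1654).
General: x = 88 + 101t, y = 1654 - 117t.
x ≥ 0 ⇒ t ≥ 0; y ≥ 0 ⇒ t ≤ 14. So t ∈ [0, 14]: 15 solutions.

15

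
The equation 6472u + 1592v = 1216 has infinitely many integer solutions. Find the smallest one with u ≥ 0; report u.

gcd(6472, 1592) = 8  (6472 = 4·1592 + 104, 1592 = 15·104 + 32, 104 = 3·32 + 8, 32 = 4·8).
8 divides 1216, so solutions exist.
Back-substituting, 6472·(46) + 1592·(-187) = 8.
Scale by 1216/8 = 152: (u₀, v₀) = (6992, -28424).
General solution: u = 6992 + 199t, v = -28424 - 809t for integer t.
u ≥ 0: smallest is 6992 mod 199 = 27 (at t = -35), with v = -109.

27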